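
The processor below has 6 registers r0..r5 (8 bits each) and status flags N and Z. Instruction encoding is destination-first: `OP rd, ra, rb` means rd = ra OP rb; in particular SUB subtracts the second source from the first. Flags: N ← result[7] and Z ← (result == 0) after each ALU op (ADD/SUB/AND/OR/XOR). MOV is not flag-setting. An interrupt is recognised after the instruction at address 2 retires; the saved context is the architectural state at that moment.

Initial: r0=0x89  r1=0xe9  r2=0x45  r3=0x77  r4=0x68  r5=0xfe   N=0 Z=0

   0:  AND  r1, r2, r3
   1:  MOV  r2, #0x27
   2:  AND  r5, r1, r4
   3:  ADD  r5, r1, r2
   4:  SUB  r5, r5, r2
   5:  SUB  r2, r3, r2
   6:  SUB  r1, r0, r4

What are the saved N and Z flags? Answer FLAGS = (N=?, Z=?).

FLAGS = (N=0, Z=0)

after  0: r0=0x89 r1=0x45 r2=0x45 r3=0x77 r4=0x68 r5=0xfe  N=0 Z=0
after  1: r0=0x89 r1=0x45 r2=0x27 r3=0x77 r4=0x68 r5=0xfe  N=0 Z=0
after  2: r0=0x89 r1=0x45 r2=0x27 r3=0x77 r4=0x68 r5=0x40  N=0 Z=0
-- IRQ taken; context saved, return-PC = 3 --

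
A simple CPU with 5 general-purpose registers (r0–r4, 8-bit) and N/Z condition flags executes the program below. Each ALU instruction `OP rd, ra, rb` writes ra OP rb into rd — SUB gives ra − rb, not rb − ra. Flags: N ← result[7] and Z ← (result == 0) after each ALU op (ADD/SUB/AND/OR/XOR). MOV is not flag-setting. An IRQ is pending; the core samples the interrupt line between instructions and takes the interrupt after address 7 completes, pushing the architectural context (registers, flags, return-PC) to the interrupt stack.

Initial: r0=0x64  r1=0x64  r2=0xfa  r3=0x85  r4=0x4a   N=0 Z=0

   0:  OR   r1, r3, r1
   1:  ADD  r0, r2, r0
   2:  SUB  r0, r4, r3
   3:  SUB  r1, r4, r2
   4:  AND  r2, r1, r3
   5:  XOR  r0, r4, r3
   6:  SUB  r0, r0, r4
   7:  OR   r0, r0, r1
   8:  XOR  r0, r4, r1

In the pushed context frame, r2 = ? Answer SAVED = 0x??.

SAVED = 0x00

after  0: r0=0x64 r1=0xe5 r2=0xfa r3=0x85 r4=0x4a  N=1 Z=0
after  1: r0=0x5e r1=0xe5 r2=0xfa r3=0x85 r4=0x4a  N=0 Z=0
after  2: r0=0xc5 r1=0xe5 r2=0xfa r3=0x85 r4=0x4a  N=1 Z=0
after  3: r0=0xc5 r1=0x50 r2=0xfa r3=0x85 r4=0x4a  N=0 Z=0
after  4: r0=0xc5 r1=0x50 r2=0x00 r3=0x85 r4=0x4a  N=0 Z=1
after  5: r0=0xcf r1=0x50 r2=0x00 r3=0x85 r4=0x4a  N=1 Z=0
after  6: r0=0x85 r1=0x50 r2=0x00 r3=0x85 r4=0x4a  N=1 Z=0
after  7: r0=0xd5 r1=0x50 r2=0x00 r3=0x85 r4=0x4a  N=1 Z=0
-- IRQ taken; context saved, return-PC = 8 --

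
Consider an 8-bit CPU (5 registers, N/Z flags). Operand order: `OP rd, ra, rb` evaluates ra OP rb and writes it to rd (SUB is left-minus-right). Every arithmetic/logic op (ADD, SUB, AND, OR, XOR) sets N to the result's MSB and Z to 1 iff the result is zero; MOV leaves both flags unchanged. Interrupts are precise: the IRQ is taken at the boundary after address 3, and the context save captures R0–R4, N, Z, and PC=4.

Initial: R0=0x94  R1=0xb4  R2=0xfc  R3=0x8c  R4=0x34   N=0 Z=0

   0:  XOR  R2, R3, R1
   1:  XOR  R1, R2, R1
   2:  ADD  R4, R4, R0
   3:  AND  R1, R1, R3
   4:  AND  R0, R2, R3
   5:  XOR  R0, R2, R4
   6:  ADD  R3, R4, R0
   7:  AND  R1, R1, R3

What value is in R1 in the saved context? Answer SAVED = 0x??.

SAVED = 0x8c

after  0: R0=0x94 R1=0xb4 R2=0x38 R3=0x8c R4=0x34  N=0 Z=0
after  1: R0=0x94 R1=0x8c R2=0x38 R3=0x8c R4=0x34  N=1 Z=0
after  2: R0=0x94 R1=0x8c R2=0x38 R3=0x8c R4=0xc8  N=1 Z=0
after  3: R0=0x94 R1=0x8c R2=0x38 R3=0x8c R4=0xc8  N=1 Z=0
-- IRQ taken; context saved, return-PC = 4 --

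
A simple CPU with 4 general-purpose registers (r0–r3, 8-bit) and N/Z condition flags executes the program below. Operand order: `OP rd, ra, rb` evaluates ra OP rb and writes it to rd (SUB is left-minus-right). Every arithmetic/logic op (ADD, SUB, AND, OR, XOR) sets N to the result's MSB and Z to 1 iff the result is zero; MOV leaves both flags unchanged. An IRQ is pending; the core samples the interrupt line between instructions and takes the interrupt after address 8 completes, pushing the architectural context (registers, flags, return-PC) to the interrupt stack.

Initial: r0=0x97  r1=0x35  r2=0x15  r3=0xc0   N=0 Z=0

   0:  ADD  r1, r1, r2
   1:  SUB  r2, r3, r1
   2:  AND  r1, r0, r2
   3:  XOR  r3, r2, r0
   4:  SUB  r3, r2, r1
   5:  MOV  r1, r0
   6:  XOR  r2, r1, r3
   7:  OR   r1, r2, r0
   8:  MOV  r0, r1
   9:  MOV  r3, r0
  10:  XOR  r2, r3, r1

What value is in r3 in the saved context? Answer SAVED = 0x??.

after  0: r0=0x97 r1=0x4a r2=0x15 r3=0xc0  N=0 Z=0
after  1: r0=0x97 r1=0x4a r2=0x76 r3=0xc0  N=0 Z=0
after  2: r0=0x97 r1=0x16 r2=0x76 r3=0xc0  N=0 Z=0
after  3: r0=0x97 r1=0x16 r2=0x76 r3=0xe1  N=1 Z=0
after  4: r0=0x97 r1=0x16 r2=0x76 r3=0x60  N=0 Z=0
after  5: r0=0x97 r1=0x97 r2=0x76 r3=0x60  N=0 Z=0
after  6: r0=0x97 r1=0x97 r2=0xf7 r3=0x60  N=1 Z=0
after  7: r0=0x97 r1=0xf7 r2=0xf7 r3=0x60  N=1 Z=0
after  8: r0=0xf7 r1=0xf7 r2=0xf7 r3=0x60  N=1 Z=0
-- IRQ taken; context saved, return-PC = 9 --

SAVED = 0x60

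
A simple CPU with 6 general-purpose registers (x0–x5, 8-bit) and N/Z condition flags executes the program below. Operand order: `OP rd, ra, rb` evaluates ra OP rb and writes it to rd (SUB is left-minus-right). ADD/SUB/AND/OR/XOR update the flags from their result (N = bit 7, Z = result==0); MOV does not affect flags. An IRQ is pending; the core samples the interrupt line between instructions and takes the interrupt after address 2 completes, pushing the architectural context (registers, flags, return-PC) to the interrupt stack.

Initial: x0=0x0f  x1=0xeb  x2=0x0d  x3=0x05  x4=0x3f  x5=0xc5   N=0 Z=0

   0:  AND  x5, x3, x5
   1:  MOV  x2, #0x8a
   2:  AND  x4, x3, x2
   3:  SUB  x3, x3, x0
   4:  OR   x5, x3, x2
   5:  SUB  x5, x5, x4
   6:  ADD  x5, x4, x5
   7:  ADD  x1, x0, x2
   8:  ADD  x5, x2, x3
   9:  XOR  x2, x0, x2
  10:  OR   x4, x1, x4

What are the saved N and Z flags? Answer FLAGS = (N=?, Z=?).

after  0: x0=0x0f x1=0xeb x2=0x0d x3=0x05 x4=0x3f x5=0x05  N=0 Z=0
after  1: x0=0x0f x1=0xeb x2=0x8a x3=0x05 x4=0x3f x5=0x05  N=0 Z=0
after  2: x0=0x0f x1=0xeb x2=0x8a x3=0x05 x4=0x00 x5=0x05  N=0 Z=1
-- IRQ taken; context saved, return-PC = 3 --

FLAGS = (N=0, Z=1)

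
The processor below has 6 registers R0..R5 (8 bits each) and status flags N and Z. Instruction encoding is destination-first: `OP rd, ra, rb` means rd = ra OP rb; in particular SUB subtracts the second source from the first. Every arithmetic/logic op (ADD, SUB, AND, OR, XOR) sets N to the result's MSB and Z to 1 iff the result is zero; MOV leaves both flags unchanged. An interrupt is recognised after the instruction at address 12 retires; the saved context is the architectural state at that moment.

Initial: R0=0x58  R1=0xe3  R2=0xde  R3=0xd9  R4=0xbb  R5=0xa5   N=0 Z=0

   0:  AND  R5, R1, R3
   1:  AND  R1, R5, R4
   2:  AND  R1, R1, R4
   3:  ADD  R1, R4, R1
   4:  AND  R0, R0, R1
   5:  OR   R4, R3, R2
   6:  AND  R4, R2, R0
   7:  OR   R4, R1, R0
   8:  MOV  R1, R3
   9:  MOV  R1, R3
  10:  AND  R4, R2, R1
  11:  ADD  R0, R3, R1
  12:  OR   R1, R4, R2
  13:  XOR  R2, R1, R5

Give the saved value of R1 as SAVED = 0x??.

after  0: R0=0x58 R1=0xe3 R2=0xde R3=0xd9 R4=0xbb R5=0xc1  N=1 Z=0
after  1: R0=0x58 R1=0x81 R2=0xde R3=0xd9 R4=0xbb R5=0xc1  N=1 Z=0
after  2: R0=0x58 R1=0x81 R2=0xde R3=0xd9 R4=0xbb R5=0xc1  N=1 Z=0
after  3: R0=0x58 R1=0x3c R2=0xde R3=0xd9 R4=0xbb R5=0xc1  N=0 Z=0
after  4: R0=0x18 R1=0x3c R2=0xde R3=0xd9 R4=0xbb R5=0xc1  N=0 Z=0
after  5: R0=0x18 R1=0x3c R2=0xde R3=0xd9 R4=0xdf R5=0xc1  N=1 Z=0
after  6: R0=0x18 R1=0x3c R2=0xde R3=0xd9 R4=0x18 R5=0xc1  N=0 Z=0
after  7: R0=0x18 R1=0x3c R2=0xde R3=0xd9 R4=0x3c R5=0xc1  N=0 Z=0
after  8: R0=0x18 R1=0xd9 R2=0xde R3=0xd9 R4=0x3c R5=0xc1  N=0 Z=0
after  9: R0=0x18 R1=0xd9 R2=0xde R3=0xd9 R4=0x3c R5=0xc1  N=0 Z=0
after 10: R0=0x18 R1=0xd9 R2=0xde R3=0xd9 R4=0xd8 R5=0xc1  N=1 Z=0
after 11: R0=0xb2 R1=0xd9 R2=0xde R3=0xd9 R4=0xd8 R5=0xc1  N=1 Z=0
after 12: R0=0xb2 R1=0xde R2=0xde R3=0xd9 R4=0xd8 R5=0xc1  N=1 Z=0
-- IRQ taken; context saved, return-PC = 13 --

SAVED = 0xde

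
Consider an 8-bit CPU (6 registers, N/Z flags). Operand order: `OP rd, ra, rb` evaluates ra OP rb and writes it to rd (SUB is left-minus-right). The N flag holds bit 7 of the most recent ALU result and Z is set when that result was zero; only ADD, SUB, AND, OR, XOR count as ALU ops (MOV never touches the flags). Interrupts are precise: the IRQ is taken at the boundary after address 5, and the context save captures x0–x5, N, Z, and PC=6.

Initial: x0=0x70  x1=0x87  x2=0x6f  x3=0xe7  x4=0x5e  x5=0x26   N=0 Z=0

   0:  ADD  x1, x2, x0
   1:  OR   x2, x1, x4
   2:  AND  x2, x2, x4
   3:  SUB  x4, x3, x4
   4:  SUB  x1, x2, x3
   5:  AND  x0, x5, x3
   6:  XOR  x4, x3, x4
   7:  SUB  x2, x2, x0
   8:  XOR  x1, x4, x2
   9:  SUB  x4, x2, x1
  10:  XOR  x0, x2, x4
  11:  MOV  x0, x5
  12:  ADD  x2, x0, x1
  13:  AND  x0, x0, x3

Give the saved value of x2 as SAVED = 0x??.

SAVED = 0x5e

after  0: x0=0x70 x1=0xdf x2=0x6f x3=0xe7 x4=0x5e x5=0x26  N=1 Z=0
after  1: x0=0x70 x1=0xdf x2=0xdf x3=0xe7 x4=0x5e x5=0x26  N=1 Z=0
after  2: x0=0x70 x1=0xdf x2=0x5e x3=0xe7 x4=0x5e x5=0x26  N=0 Z=0
after  3: x0=0x70 x1=0xdf x2=0x5e x3=0xe7 x4=0x89 x5=0x26  N=1 Z=0
after  4: x0=0x70 x1=0x77 x2=0x5e x3=0xe7 x4=0x89 x5=0x26  N=0 Z=0
after  5: x0=0x26 x1=0x77 x2=0x5e x3=0xe7 x4=0x89 x5=0x26  N=0 Z=0
-- IRQ taken; context saved, return-PC = 6 --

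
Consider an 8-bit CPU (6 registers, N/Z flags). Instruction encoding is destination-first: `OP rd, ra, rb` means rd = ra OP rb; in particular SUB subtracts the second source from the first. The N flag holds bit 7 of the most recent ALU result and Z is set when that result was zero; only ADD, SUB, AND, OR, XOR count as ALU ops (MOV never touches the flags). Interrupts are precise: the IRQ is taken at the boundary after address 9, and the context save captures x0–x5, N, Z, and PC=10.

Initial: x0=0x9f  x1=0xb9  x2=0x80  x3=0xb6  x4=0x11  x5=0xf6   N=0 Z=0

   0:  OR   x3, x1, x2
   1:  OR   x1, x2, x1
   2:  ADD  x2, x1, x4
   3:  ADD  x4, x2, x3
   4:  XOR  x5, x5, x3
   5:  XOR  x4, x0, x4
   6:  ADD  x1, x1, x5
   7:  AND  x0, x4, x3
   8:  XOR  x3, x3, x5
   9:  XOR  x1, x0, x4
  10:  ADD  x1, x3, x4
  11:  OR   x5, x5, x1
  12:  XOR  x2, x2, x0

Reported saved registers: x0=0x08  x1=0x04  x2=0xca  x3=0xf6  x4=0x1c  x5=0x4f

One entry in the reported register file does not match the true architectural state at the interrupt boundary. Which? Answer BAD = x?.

BAD = x0

after  0: x0=0x9f x1=0xb9 x2=0x80 x3=0xb9 x4=0x11 x5=0xf6  N=1 Z=0
after  1: x0=0x9f x1=0xb9 x2=0x80 x3=0xb9 x4=0x11 x5=0xf6  N=1 Z=0
after  2: x0=0x9f x1=0xb9 x2=0xca x3=0xb9 x4=0x11 x5=0xf6  N=1 Z=0
after  3: x0=0x9f x1=0xb9 x2=0xca x3=0xb9 x4=0x83 x5=0xf6  N=1 Z=0
after  4: x0=0x9f x1=0xb9 x2=0xca x3=0xb9 x4=0x83 x5=0x4f  N=0 Z=0
after  5: x0=0x9f x1=0xb9 x2=0xca x3=0xb9 x4=0x1c x5=0x4f  N=0 Z=0
after  6: x0=0x9f x1=0x08 x2=0xca x3=0xb9 x4=0x1c x5=0x4f  N=0 Z=0
after  7: x0=0x18 x1=0x08 x2=0xca x3=0xb9 x4=0x1c x5=0x4f  N=0 Z=0
after  8: x0=0x18 x1=0x08 x2=0xca x3=0xf6 x4=0x1c x5=0x4f  N=1 Z=0
after  9: x0=0x18 x1=0x04 x2=0xca x3=0xf6 x4=0x1c x5=0x4f  N=0 Z=0
-- IRQ taken; context saved, return-PC = 10 --
mismatch: x0: reported 0x08 vs actual 0x18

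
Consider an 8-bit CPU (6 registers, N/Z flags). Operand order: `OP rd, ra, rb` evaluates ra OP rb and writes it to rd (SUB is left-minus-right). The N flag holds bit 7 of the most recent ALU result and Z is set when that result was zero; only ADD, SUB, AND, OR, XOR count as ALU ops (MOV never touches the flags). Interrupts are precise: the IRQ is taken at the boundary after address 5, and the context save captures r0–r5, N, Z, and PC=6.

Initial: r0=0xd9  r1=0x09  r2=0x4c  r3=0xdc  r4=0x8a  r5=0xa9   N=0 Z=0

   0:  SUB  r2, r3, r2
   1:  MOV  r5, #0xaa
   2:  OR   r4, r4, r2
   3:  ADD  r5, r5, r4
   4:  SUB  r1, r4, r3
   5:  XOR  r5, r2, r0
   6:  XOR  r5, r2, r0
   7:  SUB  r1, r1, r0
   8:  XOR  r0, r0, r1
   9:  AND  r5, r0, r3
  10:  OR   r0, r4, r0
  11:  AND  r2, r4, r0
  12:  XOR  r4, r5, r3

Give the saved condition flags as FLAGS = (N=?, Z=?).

FLAGS = (N=0, Z=0)

after  0: r0=0xd9 r1=0x09 r2=0x90 r3=0xdc r4=0x8a r5=0xa9  N=1 Z=0
after  1: r0=0xd9 r1=0x09 r2=0x90 r3=0xdc r4=0x8a r5=0xaa  N=1 Z=0
after  2: r0=0xd9 r1=0x09 r2=0x90 r3=0xdc r4=0x9a r5=0xaa  N=1 Z=0
after  3: r0=0xd9 r1=0x09 r2=0x90 r3=0xdc r4=0x9a r5=0x44  N=0 Z=0
after  4: r0=0xd9 r1=0xbe r2=0x90 r3=0xdc r4=0x9a r5=0x44  N=1 Z=0
after  5: r0=0xd9 r1=0xbe r2=0x90 r3=0xdc r4=0x9a r5=0x49  N=0 Z=0
-- IRQ taken; context saved, return-PC = 6 --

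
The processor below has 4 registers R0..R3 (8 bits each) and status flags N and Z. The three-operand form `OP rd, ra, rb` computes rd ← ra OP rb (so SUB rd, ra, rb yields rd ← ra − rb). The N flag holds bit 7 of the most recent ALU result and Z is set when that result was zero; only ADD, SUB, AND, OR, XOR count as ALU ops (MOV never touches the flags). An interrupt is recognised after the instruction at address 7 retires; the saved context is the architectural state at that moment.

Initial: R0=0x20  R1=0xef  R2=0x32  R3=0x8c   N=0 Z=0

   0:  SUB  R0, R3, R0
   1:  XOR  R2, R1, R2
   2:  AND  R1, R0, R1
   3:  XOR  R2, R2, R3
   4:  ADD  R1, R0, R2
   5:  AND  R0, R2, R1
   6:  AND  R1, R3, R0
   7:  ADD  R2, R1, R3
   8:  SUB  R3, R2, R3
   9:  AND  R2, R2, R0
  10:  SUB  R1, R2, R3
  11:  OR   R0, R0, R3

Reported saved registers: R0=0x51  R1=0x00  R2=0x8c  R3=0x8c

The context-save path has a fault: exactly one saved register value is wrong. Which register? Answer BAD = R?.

BAD = R0

after  0: R0=0x6c R1=0xef R2=0x32 R3=0x8c  N=0 Z=0
after  1: R0=0x6c R1=0xef R2=0xdd R3=0x8c  N=1 Z=0
after  2: R0=0x6c R1=0x6c R2=0xdd R3=0x8c  N=0 Z=0
after  3: R0=0x6c R1=0x6c R2=0x51 R3=0x8c  N=0 Z=0
after  4: R0=0x6c R1=0xbd R2=0x51 R3=0x8c  N=1 Z=0
after  5: R0=0x11 R1=0xbd R2=0x51 R3=0x8c  N=0 Z=0
after  6: R0=0x11 R1=0x00 R2=0x51 R3=0x8c  N=0 Z=1
after  7: R0=0x11 R1=0x00 R2=0x8c R3=0x8c  N=1 Z=0
-- IRQ taken; context saved, return-PC = 8 --
mismatch: R0: reported 0x51 vs actual 0x11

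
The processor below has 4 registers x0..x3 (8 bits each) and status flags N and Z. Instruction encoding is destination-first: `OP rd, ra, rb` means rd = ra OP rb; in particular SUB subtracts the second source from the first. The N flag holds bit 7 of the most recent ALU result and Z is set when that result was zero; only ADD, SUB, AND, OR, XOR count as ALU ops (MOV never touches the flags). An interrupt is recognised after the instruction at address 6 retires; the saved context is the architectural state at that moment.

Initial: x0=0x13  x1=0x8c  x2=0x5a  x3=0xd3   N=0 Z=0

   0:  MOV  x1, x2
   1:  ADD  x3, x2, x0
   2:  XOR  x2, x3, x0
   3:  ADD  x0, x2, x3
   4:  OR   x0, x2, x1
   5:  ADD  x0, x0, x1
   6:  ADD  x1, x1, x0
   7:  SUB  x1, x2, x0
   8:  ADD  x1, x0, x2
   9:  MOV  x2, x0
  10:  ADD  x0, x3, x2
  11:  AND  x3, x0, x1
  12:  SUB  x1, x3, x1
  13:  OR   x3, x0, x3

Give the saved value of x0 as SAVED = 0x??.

SAVED = 0xd8

after  0: x0=0x13 x1=0x5a x2=0x5a x3=0xd3  N=0 Z=0
after  1: x0=0x13 x1=0x5a x2=0x5a x3=0x6d  N=0 Z=0
after  2: x0=0x13 x1=0x5a x2=0x7e x3=0x6d  N=0 Z=0
after  3: x0=0xeb x1=0x5a x2=0x7e x3=0x6d  N=1 Z=0
after  4: x0=0x7e x1=0x5a x2=0x7e x3=0x6d  N=0 Z=0
after  5: x0=0xd8 x1=0x5a x2=0x7e x3=0x6d  N=1 Z=0
after  6: x0=0xd8 x1=0x32 x2=0x7e x3=0x6d  N=0 Z=0
-- IRQ taken; context saved, return-PC = 7 --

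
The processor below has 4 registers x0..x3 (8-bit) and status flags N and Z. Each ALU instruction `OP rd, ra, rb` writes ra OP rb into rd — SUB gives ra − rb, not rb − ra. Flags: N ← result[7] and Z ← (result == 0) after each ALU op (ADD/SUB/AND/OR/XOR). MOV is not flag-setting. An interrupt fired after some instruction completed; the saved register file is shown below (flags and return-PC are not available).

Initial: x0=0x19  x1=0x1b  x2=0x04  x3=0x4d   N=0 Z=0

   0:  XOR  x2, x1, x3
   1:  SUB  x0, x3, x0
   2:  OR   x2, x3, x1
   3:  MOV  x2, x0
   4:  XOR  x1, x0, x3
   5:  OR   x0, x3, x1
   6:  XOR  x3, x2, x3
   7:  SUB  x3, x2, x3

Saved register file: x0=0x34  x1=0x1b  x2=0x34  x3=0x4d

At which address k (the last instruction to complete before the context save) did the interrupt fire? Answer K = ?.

K = 3

after  0: x0=0x19 x1=0x1b x2=0x56 x3=0x4d  N=0 Z=0
after  1: x0=0x34 x1=0x1b x2=0x56 x3=0x4d  N=0 Z=0
after  2: x0=0x34 x1=0x1b x2=0x5f x3=0x4d  N=0 Z=0
after  3: x0=0x34 x1=0x1b x2=0x34 x3=0x4d  N=0 Z=0
-- IRQ taken; context saved, return-PC = 4 --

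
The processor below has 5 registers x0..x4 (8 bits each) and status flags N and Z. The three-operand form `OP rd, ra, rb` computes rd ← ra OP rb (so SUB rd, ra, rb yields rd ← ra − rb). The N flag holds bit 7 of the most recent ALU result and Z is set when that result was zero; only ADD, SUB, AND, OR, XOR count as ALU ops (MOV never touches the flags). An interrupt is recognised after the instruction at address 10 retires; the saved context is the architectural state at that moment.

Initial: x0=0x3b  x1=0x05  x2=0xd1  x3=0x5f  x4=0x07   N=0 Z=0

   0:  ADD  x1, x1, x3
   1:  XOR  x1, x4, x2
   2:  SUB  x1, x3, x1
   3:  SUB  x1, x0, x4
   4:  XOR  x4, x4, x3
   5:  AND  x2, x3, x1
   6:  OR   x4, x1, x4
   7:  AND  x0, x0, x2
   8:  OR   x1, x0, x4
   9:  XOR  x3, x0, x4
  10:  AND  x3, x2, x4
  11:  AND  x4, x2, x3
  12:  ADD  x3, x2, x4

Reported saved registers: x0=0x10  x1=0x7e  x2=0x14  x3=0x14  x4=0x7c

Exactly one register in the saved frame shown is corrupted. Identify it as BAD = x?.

after  0: x0=0x3b x1=0x64 x2=0xd1 x3=0x5f x4=0x07  N=0 Z=0
after  1: x0=0x3b x1=0xd6 x2=0xd1 x3=0x5f x4=0x07  N=1 Z=0
after  2: x0=0x3b x1=0x89 x2=0xd1 x3=0x5f x4=0x07  N=1 Z=0
after  3: x0=0x3b x1=0x34 x2=0xd1 x3=0x5f x4=0x07  N=0 Z=0
after  4: x0=0x3b x1=0x34 x2=0xd1 x3=0x5f x4=0x58  N=0 Z=0
after  5: x0=0x3b x1=0x34 x2=0x14 x3=0x5f x4=0x58  N=0 Z=0
after  6: x0=0x3b x1=0x34 x2=0x14 x3=0x5f x4=0x7c  N=0 Z=0
after  7: x0=0x10 x1=0x34 x2=0x14 x3=0x5f x4=0x7c  N=0 Z=0
after  8: x0=0x10 x1=0x7c x2=0x14 x3=0x5f x4=0x7c  N=0 Z=0
after  9: x0=0x10 x1=0x7c x2=0x14 x3=0x6c x4=0x7c  N=0 Z=0
after 10: x0=0x10 x1=0x7c x2=0x14 x3=0x14 x4=0x7c  N=0 Z=0
-- IRQ taken; context saved, return-PC = 11 --
mismatch: x1: reported 0x7e vs actual 0x7c

BAD = x1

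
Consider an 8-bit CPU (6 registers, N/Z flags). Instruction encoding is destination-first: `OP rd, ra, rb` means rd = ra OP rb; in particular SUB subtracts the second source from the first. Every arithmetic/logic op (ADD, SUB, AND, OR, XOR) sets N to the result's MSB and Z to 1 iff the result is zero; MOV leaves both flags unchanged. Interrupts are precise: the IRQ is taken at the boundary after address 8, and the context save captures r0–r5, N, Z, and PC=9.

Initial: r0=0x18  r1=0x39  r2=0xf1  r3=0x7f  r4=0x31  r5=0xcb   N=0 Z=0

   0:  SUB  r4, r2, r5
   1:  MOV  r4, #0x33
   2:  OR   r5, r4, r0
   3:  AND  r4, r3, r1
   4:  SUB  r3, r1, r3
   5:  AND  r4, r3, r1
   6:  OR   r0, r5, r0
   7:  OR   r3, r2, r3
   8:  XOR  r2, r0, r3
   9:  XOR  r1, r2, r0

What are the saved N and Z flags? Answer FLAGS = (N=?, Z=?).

after  0: r0=0x18 r1=0x39 r2=0xf1 r3=0x7f r4=0x26 r5=0xcb  N=0 Z=0
after  1: r0=0x18 r1=0x39 r2=0xf1 r3=0x7f r4=0x33 r5=0xcb  N=0 Z=0
after  2: r0=0x18 r1=0x39 r2=0xf1 r3=0x7f r4=0x33 r5=0x3b  N=0 Z=0
after  3: r0=0x18 r1=0x39 r2=0xf1 r3=0x7f r4=0x39 r5=0x3b  N=0 Z=0
after  4: r0=0x18 r1=0x39 r2=0xf1 r3=0xba r4=0x39 r5=0x3b  N=1 Z=0
after  5: r0=0x18 r1=0x39 r2=0xf1 r3=0xba r4=0x38 r5=0x3b  N=0 Z=0
after  6: r0=0x3b r1=0x39 r2=0xf1 r3=0xba r4=0x38 r5=0x3b  N=0 Z=0
after  7: r0=0x3b r1=0x39 r2=0xf1 r3=0xfb r4=0x38 r5=0x3b  N=1 Z=0
after  8: r0=0x3b r1=0x39 r2=0xc0 r3=0xfb r4=0x38 r5=0x3b  N=1 Z=0
-- IRQ taken; context saved, return-PC = 9 --

FLAGS = (N=1, Z=0)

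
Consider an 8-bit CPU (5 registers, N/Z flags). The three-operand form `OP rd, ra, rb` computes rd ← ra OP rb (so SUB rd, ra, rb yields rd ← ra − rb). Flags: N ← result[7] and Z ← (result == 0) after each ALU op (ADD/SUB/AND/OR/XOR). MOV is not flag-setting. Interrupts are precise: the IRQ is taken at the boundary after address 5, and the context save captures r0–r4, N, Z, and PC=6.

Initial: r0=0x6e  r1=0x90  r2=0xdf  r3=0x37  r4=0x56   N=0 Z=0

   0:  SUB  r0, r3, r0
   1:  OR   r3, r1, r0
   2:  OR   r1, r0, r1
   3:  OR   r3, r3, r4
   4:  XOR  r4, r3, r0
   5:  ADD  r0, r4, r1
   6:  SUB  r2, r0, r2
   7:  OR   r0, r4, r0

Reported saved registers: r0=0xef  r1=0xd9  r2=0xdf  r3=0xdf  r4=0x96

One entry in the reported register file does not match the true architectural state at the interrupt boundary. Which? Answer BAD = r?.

BAD = r4

after  0: r0=0xc9 r1=0x90 r2=0xdf r3=0x37 r4=0x56  N=1 Z=0
after  1: r0=0xc9 r1=0x90 r2=0xdf r3=0xd9 r4=0x56  N=1 Z=0
after  2: r0=0xc9 r1=0xd9 r2=0xdf r3=0xd9 r4=0x56  N=1 Z=0
after  3: r0=0xc9 r1=0xd9 r2=0xdf r3=0xdf r4=0x56  N=1 Z=0
after  4: r0=0xc9 r1=0xd9 r2=0xdf r3=0xdf r4=0x16  N=0 Z=0
after  5: r0=0xef r1=0xd9 r2=0xdf r3=0xdf r4=0x16  N=1 Z=0
-- IRQ taken; context saved, return-PC = 6 --
mismatch: r4: reported 0x96 vs actual 0x16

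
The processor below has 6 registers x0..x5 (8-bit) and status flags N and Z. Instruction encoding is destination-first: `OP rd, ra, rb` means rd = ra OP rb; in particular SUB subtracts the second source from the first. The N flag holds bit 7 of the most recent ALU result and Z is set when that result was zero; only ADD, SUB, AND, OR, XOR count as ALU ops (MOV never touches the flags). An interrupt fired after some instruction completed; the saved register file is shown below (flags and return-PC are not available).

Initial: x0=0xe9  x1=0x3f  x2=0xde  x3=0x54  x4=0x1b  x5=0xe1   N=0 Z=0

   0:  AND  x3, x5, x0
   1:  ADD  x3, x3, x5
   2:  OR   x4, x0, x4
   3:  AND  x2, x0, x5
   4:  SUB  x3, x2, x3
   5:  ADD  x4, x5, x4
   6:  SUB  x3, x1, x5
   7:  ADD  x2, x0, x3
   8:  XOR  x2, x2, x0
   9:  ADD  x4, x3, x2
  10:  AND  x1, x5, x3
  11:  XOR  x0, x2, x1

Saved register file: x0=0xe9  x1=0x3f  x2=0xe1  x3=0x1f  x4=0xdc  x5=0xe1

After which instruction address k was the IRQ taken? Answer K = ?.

after  0: x0=0xe9 x1=0x3f x2=0xde x3=0xe1 x4=0x1b x5=0xe1  N=1 Z=0
after  1: x0=0xe9 x1=0x3f x2=0xde x3=0xc2 x4=0x1b x5=0xe1  N=1 Z=0
after  2: x0=0xe9 x1=0x3f x2=0xde x3=0xc2 x4=0xfb x5=0xe1  N=1 Z=0
after  3: x0=0xe9 x1=0x3f x2=0xe1 x3=0xc2 x4=0xfb x5=0xe1  N=1 Z=0
after  4: x0=0xe9 x1=0x3f x2=0xe1 x3=0x1f x4=0xfb x5=0xe1  N=0 Z=0
after  5: x0=0xe9 x1=0x3f x2=0xe1 x3=0x1f x4=0xdc x5=0xe1  N=1 Z=0
-- IRQ taken; context saved, return-PC = 6 --

K = 5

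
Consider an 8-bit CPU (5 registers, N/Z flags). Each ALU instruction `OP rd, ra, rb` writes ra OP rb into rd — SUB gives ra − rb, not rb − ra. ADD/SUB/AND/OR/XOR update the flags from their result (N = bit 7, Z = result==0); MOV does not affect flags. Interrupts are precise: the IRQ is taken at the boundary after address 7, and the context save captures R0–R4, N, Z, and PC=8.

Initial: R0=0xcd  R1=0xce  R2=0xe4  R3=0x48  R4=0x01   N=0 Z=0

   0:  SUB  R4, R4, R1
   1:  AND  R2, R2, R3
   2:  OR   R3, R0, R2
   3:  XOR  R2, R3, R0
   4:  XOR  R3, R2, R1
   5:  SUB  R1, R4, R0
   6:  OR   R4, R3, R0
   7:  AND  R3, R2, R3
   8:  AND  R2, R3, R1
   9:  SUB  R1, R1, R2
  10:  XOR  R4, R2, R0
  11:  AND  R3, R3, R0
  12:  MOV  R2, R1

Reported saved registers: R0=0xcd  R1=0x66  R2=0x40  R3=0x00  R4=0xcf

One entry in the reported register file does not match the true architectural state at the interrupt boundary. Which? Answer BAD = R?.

BAD = R2

after  0: R0=0xcd R1=0xce R2=0xe4 R3=0x48 R4=0x33  N=0 Z=0
after  1: R0=0xcd R1=0xce R2=0x40 R3=0x48 R4=0x33  N=0 Z=0
after  2: R0=0xcd R1=0xce R2=0x40 R3=0xcd R4=0x33  N=1 Z=0
after  3: R0=0xcd R1=0xce R2=0x00 R3=0xcd R4=0x33  N=0 Z=1
after  4: R0=0xcd R1=0xce R2=0x00 R3=0xce R4=0x33  N=1 Z=0
after  5: R0=0xcd R1=0x66 R2=0x00 R3=0xce R4=0x33  N=0 Z=0
after  6: R0=0xcd R1=0x66 R2=0x00 R3=0xce R4=0xcf  N=1 Z=0
after  7: R0=0xcd R1=0x66 R2=0x00 R3=0x00 R4=0xcf  N=0 Z=1
-- IRQ taken; context saved, return-PC = 8 --
mismatch: R2: reported 0x40 vs actual 0x00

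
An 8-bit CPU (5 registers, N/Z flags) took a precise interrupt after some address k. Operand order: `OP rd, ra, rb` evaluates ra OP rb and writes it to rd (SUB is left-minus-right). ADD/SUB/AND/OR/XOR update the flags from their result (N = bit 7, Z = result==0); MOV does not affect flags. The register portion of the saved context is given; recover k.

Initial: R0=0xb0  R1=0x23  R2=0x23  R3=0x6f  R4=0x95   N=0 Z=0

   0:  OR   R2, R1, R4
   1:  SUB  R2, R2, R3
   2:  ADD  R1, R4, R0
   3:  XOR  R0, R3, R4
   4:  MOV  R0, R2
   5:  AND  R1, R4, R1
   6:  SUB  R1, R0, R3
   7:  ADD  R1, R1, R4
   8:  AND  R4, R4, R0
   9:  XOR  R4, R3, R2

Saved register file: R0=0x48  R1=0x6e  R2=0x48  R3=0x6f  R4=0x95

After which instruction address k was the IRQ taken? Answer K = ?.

after  0: R0=0xb0 R1=0x23 R2=0xb7 R3=0x6f R4=0x95  N=1 Z=0
after  1: R0=0xb0 R1=0x23 R2=0x48 R3=0x6f R4=0x95  N=0 Z=0
after  2: R0=0xb0 R1=0x45 R2=0x48 R3=0x6f R4=0x95  N=0 Z=0
after  3: R0=0xfa R1=0x45 R2=0x48 R3=0x6f R4=0x95  N=1 Z=0
after  4: R0=0x48 R1=0x45 R2=0x48 R3=0x6f R4=0x95  N=1 Z=0
after  5: R0=0x48 R1=0x05 R2=0x48 R3=0x6f R4=0x95  N=0 Z=0
after  6: R0=0x48 R1=0xd9 R2=0x48 R3=0x6f R4=0x95  N=1 Z=0
after  7: R0=0x48 R1=0x6e R2=0x48 R3=0x6f R4=0x95  N=0 Z=0
-- IRQ taken; context saved, return-PC = 8 --

K = 7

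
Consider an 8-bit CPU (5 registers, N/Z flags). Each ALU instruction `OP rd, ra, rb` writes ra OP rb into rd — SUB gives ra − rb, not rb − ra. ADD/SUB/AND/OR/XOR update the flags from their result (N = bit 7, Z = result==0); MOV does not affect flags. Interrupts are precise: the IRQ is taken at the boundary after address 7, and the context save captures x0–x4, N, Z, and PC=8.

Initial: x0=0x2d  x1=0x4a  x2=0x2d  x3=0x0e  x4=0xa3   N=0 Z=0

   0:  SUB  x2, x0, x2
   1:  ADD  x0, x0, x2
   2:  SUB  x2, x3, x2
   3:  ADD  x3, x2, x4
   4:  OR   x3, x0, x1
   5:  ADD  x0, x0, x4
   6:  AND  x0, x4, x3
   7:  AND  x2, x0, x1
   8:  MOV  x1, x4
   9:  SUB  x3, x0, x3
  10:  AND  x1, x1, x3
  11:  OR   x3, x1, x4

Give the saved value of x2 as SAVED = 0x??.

SAVED = 0x02

after  0: x0=0x2d x1=0x4a x2=0x00 x3=0x0e x4=0xa3  N=0 Z=1
after  1: x0=0x2d x1=0x4a x2=0x00 x3=0x0e x4=0xa3  N=0 Z=0
after  2: x0=0x2d x1=0x4a x2=0x0e x3=0x0e x4=0xa3  N=0 Z=0
after  3: x0=0x2d x1=0x4a x2=0x0e x3=0xb1 x4=0xa3  N=1 Z=0
after  4: x0=0x2d x1=0x4a x2=0x0e x3=0x6f x4=0xa3  N=0 Z=0
after  5: x0=0xd0 x1=0x4a x2=0x0e x3=0x6f x4=0xa3  N=1 Z=0
after  6: x0=0x23 x1=0x4a x2=0x0e x3=0x6f x4=0xa3  N=0 Z=0
after  7: x0=0x23 x1=0x4a x2=0x02 x3=0x6f x4=0xa3  N=0 Z=0
-- IRQ taken; context saved, return-PC = 8 --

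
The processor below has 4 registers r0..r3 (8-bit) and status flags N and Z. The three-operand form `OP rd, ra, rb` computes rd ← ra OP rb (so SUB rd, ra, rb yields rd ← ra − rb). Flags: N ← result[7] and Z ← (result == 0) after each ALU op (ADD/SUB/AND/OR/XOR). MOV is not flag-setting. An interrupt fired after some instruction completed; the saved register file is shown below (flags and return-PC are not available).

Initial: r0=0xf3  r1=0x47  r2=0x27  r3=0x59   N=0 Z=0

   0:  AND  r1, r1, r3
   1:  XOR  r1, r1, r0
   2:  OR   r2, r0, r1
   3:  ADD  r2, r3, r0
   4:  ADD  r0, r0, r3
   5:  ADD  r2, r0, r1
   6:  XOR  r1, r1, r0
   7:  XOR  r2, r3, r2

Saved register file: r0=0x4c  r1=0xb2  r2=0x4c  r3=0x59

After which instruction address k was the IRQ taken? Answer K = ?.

K = 4

after  0: r0=0xf3 r1=0x41 r2=0x27 r3=0x59  N=0 Z=0
after  1: r0=0xf3 r1=0xb2 r2=0x27 r3=0x59  N=1 Z=0
after  2: r0=0xf3 r1=0xb2 r2=0xf3 r3=0x59  N=1 Z=0
after  3: r0=0xf3 r1=0xb2 r2=0x4c r3=0x59  N=0 Z=0
after  4: r0=0x4c r1=0xb2 r2=0x4c r3=0x59  N=0 Z=0
-- IRQ taken; context saved, return-PC = 5 --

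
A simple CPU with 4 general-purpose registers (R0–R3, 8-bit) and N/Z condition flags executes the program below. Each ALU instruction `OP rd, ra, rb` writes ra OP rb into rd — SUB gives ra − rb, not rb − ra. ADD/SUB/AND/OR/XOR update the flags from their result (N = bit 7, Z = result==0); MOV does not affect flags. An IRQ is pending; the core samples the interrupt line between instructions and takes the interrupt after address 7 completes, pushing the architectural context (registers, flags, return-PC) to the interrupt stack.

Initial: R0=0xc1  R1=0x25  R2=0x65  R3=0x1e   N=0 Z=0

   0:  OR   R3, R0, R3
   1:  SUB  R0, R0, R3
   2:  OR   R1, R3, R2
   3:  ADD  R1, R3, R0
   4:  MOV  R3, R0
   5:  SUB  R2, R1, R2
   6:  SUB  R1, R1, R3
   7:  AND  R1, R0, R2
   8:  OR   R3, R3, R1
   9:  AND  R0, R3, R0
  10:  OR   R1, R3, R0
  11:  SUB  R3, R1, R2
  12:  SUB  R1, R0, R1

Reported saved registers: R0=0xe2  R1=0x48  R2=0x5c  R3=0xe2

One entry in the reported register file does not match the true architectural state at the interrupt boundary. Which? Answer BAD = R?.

BAD = R1

after  0: R0=0xc1 R1=0x25 R2=0x65 R3=0xdf  N=1 Z=0
after  1: R0=0xe2 R1=0x25 R2=0x65 R3=0xdf  N=1 Z=0
after  2: R0=0xe2 R1=0xff R2=0x65 R3=0xdf  N=1 Z=0
after  3: R0=0xe2 R1=0xc1 R2=0x65 R3=0xdf  N=1 Z=0
after  4: R0=0xe2 R1=0xc1 R2=0x65 R3=0xe2  N=1 Z=0
after  5: R0=0xe2 R1=0xc1 R2=0x5c R3=0xe2  N=0 Z=0
after  6: R0=0xe2 R1=0xdf R2=0x5c R3=0xe2  N=1 Z=0
after  7: R0=0xe2 R1=0x40 R2=0x5c R3=0xe2  N=0 Z=0
-- IRQ taken; context saved, return-PC = 8 --
mismatch: R1: reported 0x48 vs actual 0x40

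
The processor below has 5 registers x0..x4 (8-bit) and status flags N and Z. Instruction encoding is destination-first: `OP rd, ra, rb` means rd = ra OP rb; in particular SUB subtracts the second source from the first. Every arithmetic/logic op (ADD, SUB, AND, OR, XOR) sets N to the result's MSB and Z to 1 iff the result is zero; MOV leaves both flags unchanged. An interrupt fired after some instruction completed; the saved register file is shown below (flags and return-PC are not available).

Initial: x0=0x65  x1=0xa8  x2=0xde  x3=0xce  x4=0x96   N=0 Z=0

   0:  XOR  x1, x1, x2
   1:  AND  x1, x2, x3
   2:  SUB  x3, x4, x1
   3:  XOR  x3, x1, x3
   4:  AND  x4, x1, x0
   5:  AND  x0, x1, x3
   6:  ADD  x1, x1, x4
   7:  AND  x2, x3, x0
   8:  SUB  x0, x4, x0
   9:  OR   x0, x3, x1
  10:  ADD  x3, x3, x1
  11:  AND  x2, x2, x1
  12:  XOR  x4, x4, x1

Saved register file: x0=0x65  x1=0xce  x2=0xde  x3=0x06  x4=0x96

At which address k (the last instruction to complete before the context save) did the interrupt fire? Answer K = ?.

K = 3

after  0: x0=0x65 x1=0x76 x2=0xde x3=0xce x4=0x96  N=0 Z=0
after  1: x0=0x65 x1=0xce x2=0xde x3=0xce x4=0x96  N=1 Z=0
after  2: x0=0x65 x1=0xce x2=0xde x3=0xc8 x4=0x96  N=1 Z=0
after  3: x0=0x65 x1=0xce x2=0xde x3=0x06 x4=0x96  N=0 Z=0
-- IRQ taken; context saved, return-PC = 4 --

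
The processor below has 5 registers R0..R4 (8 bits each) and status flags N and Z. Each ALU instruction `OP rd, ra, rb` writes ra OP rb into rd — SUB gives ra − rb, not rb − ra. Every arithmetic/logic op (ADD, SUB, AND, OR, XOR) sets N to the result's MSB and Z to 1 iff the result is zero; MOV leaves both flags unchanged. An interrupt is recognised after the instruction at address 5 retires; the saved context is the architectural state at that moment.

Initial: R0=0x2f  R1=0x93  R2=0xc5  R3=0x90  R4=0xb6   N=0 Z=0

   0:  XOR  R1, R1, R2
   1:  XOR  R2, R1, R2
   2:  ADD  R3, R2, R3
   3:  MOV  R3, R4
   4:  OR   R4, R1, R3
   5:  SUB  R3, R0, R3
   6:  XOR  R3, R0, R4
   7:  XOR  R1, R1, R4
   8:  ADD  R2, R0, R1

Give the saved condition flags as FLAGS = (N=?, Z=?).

FLAGS = (N=0, Z=0)

after  0: R0=0x2f R1=0x56 R2=0xc5 R3=0x90 R4=0xb6  N=0 Z=0
after  1: R0=0x2f R1=0x56 R2=0x93 R3=0x90 R4=0xb6  N=1 Z=0
after  2: R0=0x2f R1=0x56 R2=0x93 R3=0x23 R4=0xb6  N=0 Z=0
after  3: R0=0x2f R1=0x56 R2=0x93 R3=0xb6 R4=0xb6  N=0 Z=0
after  4: R0=0x2f R1=0x56 R2=0x93 R3=0xb6 R4=0xf6  N=1 Z=0
after  5: R0=0x2f R1=0x56 R2=0x93 R3=0x79 R4=0xf6  N=0 Z=0
-- IRQ taken; context saved, return-PC = 6 --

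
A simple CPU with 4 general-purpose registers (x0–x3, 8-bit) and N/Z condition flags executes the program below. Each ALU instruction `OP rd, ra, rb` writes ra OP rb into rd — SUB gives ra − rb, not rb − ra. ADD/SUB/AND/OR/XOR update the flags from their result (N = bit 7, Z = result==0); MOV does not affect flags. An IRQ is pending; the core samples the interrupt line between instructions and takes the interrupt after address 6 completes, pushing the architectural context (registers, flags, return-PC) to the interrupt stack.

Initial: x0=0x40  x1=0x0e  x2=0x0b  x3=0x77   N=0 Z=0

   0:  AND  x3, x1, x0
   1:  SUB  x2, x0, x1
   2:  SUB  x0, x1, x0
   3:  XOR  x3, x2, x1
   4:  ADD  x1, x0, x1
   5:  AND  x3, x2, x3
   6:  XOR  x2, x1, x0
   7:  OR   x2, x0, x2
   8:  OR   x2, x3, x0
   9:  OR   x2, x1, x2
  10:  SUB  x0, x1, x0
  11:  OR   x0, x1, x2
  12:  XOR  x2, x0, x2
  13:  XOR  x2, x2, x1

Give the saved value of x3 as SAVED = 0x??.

SAVED = 0x30

after  0: x0=0x40 x1=0x0e x2=0x0b x3=0x00  N=0 Z=1
after  1: x0=0x40 x1=0x0e x2=0x32 x3=0x00  N=0 Z=0
after  2: x0=0xce x1=0x0e x2=0x32 x3=0x00  N=1 Z=0
after  3: x0=0xce x1=0x0e x2=0x32 x3=0x3c  N=0 Z=0
after  4: x0=0xce x1=0xdc x2=0x32 x3=0x3c  N=1 Z=0
after  5: x0=0xce x1=0xdc x2=0x32 x3=0x30  N=0 Z=0
after  6: x0=0xce x1=0xdc x2=0x12 x3=0x30  N=0 Z=0
-- IRQ taken; context saved, return-PC = 7 --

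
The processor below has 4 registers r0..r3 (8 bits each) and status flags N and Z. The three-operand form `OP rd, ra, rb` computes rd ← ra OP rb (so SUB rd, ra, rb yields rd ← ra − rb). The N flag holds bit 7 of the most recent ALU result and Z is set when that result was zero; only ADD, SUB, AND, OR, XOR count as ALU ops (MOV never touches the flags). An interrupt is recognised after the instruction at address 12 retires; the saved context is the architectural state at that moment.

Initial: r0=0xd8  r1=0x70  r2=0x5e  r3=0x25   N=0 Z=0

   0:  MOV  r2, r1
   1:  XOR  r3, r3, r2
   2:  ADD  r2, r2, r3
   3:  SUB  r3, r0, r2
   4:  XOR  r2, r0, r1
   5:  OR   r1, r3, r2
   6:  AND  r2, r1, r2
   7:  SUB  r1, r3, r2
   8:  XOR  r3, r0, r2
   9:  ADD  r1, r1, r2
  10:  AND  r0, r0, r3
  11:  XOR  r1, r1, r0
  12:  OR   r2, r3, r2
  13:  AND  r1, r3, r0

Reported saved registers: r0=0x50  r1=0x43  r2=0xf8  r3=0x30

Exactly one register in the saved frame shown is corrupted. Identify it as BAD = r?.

BAD = r3

after  0: r0=0xd8 r1=0x70 r2=0x70 r3=0x25  N=0 Z=0
after  1: r0=0xd8 r1=0x70 r2=0x70 r3=0x55  N=0 Z=0
after  2: r0=0xd8 r1=0x70 r2=0xc5 r3=0x55  N=1 Z=0
after  3: r0=0xd8 r1=0x70 r2=0xc5 r3=0x13  N=0 Z=0
after  4: r0=0xd8 r1=0x70 r2=0xa8 r3=0x13  N=1 Z=0
after  5: r0=0xd8 r1=0xbb r2=0xa8 r3=0x13  N=1 Z=0
after  6: r0=0xd8 r1=0xbb r2=0xa8 r3=0x13  N=1 Z=0
after  7: r0=0xd8 r1=0x6b r2=0xa8 r3=0x13  N=0 Z=0
after  8: r0=0xd8 r1=0x6b r2=0xa8 r3=0x70  N=0 Z=0
after  9: r0=0xd8 r1=0x13 r2=0xa8 r3=0x70  N=0 Z=0
after 10: r0=0x50 r1=0x13 r2=0xa8 r3=0x70  N=0 Z=0
after 11: r0=0x50 r1=0x43 r2=0xa8 r3=0x70  N=0 Z=0
after 12: r0=0x50 r1=0x43 r2=0xf8 r3=0x70  N=1 Z=0
-- IRQ taken; context saved, return-PC = 13 --
mismatch: r3: reported 0x30 vs actual 0x70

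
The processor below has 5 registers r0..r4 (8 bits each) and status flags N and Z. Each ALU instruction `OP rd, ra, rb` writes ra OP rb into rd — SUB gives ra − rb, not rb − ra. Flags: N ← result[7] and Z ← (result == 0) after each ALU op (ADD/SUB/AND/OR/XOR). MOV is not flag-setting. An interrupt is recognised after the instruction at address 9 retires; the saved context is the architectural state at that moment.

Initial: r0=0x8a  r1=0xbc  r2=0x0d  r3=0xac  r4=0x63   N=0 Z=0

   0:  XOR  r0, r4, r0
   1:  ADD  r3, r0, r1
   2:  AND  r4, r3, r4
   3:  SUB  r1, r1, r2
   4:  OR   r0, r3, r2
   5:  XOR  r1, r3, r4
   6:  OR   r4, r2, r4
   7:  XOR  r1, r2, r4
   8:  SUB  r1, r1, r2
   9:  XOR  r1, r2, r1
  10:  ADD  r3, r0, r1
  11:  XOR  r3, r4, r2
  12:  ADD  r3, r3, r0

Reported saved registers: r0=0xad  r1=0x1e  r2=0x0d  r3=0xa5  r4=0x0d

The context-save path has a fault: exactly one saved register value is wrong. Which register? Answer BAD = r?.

BAD = r4

after  0: r0=0xe9 r1=0xbc r2=0x0d r3=0xac r4=0x63  N=1 Z=0
after  1: r0=0xe9 r1=0xbc r2=0x0d r3=0xa5 r4=0x63  N=1 Z=0
after  2: r0=0xe9 r1=0xbc r2=0x0d r3=0xa5 r4=0x21  N=0 Z=0
after  3: r0=0xe9 r1=0xaf r2=0x0d r3=0xa5 r4=0x21  N=1 Z=0
after  4: r0=0xad r1=0xaf r2=0x0d r3=0xa5 r4=0x21  N=1 Z=0
after  5: r0=0xad r1=0x84 r2=0x0d r3=0xa5 r4=0x21  N=1 Z=0
after  6: r0=0xad r1=0x84 r2=0x0d r3=0xa5 r4=0x2d  N=0 Z=0
after  7: r0=0xad r1=0x20 r2=0x0d r3=0xa5 r4=0x2d  N=0 Z=0
after  8: r0=0xad r1=0x13 r2=0x0d r3=0xa5 r4=0x2d  N=0 Z=0
after  9: r0=0xad r1=0x1e r2=0x0d r3=0xa5 r4=0x2d  N=0 Z=0
-- IRQ taken; context saved, return-PC = 10 --
mismatch: r4: reported 0x0d vs actual 0x2d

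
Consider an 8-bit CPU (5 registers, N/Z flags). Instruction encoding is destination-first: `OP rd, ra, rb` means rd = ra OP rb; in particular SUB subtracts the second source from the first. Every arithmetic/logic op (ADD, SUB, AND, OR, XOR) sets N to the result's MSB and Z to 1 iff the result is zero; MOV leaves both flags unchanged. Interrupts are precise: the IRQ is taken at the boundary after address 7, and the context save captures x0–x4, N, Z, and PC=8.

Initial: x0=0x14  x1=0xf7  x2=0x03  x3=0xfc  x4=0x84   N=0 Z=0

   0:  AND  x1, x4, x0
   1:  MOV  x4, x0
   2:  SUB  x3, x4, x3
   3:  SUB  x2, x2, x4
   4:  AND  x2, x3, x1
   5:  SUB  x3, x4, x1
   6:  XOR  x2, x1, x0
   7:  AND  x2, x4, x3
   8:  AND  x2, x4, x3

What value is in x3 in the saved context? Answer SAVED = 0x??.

after  0: x0=0x14 x1=0x04 x2=0x03 x3=0xfc x4=0x84  N=0 Z=0
after  1: x0=0x14 x1=0x04 x2=0x03 x3=0xfc x4=0x14  N=0 Z=0
after  2: x0=0x14 x1=0x04 x2=0x03 x3=0x18 x4=0x14  N=0 Z=0
after  3: x0=0x14 x1=0x04 x2=0xef x3=0x18 x4=0x14  N=1 Z=0
after  4: x0=0x14 x1=0x04 x2=0x00 x3=0x18 x4=0x14  N=0 Z=1
after  5: x0=0x14 x1=0x04 x2=0x00 x3=0x10 x4=0x14  N=0 Z=0
after  6: x0=0x14 x1=0x04 x2=0x10 x3=0x10 x4=0x14  N=0 Z=0
after  7: x0=0x14 x1=0x04 x2=0x10 x3=0x10 x4=0x14  N=0 Z=0
-- IRQ taken; context saved, return-PC = 8 --

SAVED = 0x10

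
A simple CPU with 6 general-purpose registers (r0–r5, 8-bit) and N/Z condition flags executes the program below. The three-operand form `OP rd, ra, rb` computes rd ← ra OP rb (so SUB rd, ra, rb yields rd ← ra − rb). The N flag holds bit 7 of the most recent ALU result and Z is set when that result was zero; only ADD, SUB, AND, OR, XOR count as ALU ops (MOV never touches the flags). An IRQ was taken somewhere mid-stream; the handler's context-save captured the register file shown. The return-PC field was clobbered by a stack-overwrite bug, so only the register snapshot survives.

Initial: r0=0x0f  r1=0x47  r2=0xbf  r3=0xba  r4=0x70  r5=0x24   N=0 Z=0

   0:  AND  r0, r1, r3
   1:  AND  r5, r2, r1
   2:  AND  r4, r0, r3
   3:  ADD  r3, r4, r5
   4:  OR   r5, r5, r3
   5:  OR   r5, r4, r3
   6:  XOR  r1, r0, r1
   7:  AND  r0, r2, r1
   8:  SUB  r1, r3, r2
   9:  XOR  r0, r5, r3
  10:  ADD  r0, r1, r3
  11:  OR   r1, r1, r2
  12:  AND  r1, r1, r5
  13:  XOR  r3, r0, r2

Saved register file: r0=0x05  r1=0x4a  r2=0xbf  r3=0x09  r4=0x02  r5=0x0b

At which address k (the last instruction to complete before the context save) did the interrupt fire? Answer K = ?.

K = 8

after  0: r0=0x02 r1=0x47 r2=0xbf r3=0xba r4=0x70 r5=0x24  N=0 Z=0
after  1: r0=0x02 r1=0x47 r2=0xbf r3=0xba r4=0x70 r5=0x07  N=0 Z=0
after  2: r0=0x02 r1=0x47 r2=0xbf r3=0xba r4=0x02 r5=0x07  N=0 Z=0
after  3: r0=0x02 r1=0x47 r2=0xbf r3=0x09 r4=0x02 r5=0x07  N=0 Z=0
after  4: r0=0x02 r1=0x47 r2=0xbf r3=0x09 r4=0x02 r5=0x0f  N=0 Z=0
after  5: r0=0x02 r1=0x47 r2=0xbf r3=0x09 r4=0x02 r5=0x0b  N=0 Z=0
after  6: r0=0x02 r1=0x45 r2=0xbf r3=0x09 r4=0x02 r5=0x0b  N=0 Z=0
after  7: r0=0x05 r1=0x45 r2=0xbf r3=0x09 r4=0x02 r5=0x0b  N=0 Z=0
after  8: r0=0x05 r1=0x4a r2=0xbf r3=0x09 r4=0x02 r5=0x0b  N=0 Z=0
-- IRQ taken; context saved, return-PC = 9 --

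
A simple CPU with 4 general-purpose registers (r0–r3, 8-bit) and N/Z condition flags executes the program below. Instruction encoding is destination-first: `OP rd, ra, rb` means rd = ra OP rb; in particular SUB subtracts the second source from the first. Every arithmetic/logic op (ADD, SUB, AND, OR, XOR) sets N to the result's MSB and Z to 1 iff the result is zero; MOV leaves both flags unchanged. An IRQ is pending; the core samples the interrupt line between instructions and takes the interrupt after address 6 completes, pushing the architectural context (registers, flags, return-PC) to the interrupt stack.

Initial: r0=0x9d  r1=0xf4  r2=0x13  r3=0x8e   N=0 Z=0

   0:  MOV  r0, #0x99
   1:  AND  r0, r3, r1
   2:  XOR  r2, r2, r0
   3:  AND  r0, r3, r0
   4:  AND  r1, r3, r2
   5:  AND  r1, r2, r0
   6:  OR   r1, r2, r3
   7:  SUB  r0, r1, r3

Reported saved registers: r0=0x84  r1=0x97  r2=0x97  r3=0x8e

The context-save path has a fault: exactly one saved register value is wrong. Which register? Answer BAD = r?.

after  0: r0=0x99 r1=0xf4 r2=0x13 r3=0x8e  N=0 Z=0
after  1: r0=0x84 r1=0xf4 r2=0x13 r3=0x8e  N=1 Z=0
after  2: r0=0x84 r1=0xf4 r2=0x97 r3=0x8e  N=1 Z=0
after  3: r0=0x84 r1=0xf4 r2=0x97 r3=0x8e  N=1 Z=0
after  4: r0=0x84 r1=0x86 r2=0x97 r3=0x8e  N=1 Z=0
after  5: r0=0x84 r1=0x84 r2=0x97 r3=0x8e  N=1 Z=0
after  6: r0=0x84 r1=0x9f r2=0x97 r3=0x8e  N=1 Z=0
-- IRQ taken; context saved, return-PC = 7 --
mismatch: r1: reported 0x97 vs actual 0x9f

BAD = r1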